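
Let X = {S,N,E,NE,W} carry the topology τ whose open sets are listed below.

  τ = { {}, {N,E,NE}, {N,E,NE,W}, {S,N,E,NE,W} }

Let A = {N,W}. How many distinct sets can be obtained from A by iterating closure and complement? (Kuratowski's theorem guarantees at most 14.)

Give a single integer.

cl via duality: int({S,E,NE}) = {}, so X∖{} = {S,N,E,NE,W}
Write k for closure, c for complement:
  1. A     = {N,W}
  2. kA    = {S,N,E,NE,W}
  3. cA    = {S,E,NE}
  4. ckA   = {}
applying k or c yields no new set

4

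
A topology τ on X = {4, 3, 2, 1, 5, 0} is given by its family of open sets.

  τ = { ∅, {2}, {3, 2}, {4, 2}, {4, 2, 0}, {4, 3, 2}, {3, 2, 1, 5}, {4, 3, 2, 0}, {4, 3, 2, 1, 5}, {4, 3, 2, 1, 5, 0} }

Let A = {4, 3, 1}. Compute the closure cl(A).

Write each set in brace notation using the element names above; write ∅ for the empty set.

complement {2, 5, 0}; its interior {2}; cl(A) = X∖{2} = {4, 3, 1, 5, 0}

{4, 3, 1, 5, 0}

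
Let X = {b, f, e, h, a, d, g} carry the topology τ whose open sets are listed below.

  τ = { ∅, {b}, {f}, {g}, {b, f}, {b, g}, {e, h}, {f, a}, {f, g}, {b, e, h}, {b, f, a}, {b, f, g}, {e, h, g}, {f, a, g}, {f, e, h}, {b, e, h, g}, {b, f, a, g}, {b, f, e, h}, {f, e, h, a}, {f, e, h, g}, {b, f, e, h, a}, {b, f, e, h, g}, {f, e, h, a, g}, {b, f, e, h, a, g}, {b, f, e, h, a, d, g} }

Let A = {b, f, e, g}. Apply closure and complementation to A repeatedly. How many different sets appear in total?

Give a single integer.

cl via duality: int({h, a, d}) = ∅, so X∖∅ = {b, f, e, h, a, d, g}
Write k for closure, c for complement:
  1. A     = {b, f, e, g}
  2. kA    = {b, f, e, h, a, d, g}
  3. cA    = {h, a, d}
  4. ckA   = ∅
  5. kcA   = {e, h, a, d}
  6. ckcA  = {b, f, g}
  7. kckcA = {b, f, a, d, g}
  8. ckckcA = {e, h}
  9. kckckcA = {e, h, d}
  10. ckckckcA = {b, f, a, g}
applying k or c yields no new set

10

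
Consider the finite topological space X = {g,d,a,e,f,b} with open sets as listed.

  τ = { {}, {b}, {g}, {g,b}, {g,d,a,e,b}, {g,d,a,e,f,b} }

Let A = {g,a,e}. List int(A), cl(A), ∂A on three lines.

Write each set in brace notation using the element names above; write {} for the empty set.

int(A) = {g}
cl(A)  = {g,d,a,e,f}
∂A     = {d,a,e,f}

U open, U⊆A: {}, {g}. int(A) = ⋃ = {g}
X∖A={d,f,b}, int(X∖A)={b}, hence cl(A)={g,d,a,e,f}
∂A: remove int from cl → {d,a,e,f}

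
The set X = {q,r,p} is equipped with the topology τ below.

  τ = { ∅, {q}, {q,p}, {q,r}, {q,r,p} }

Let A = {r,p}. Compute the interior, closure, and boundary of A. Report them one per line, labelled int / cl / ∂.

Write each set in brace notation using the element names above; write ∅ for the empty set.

int(A) = ∅
cl(A)  = {r,p}
∂A     = {r,p}

interior: largest open inside A is ∅ (from ∅)
cl via duality: int({q}) = {q}, so X∖{q} = {r,p}
cl∖int = {r,p}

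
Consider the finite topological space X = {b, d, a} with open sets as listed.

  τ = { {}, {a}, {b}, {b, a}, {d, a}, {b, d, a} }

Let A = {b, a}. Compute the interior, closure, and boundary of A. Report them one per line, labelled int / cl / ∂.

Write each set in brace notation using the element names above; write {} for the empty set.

open subsets of A: {}, {b}, {a}, {b, a}; so int(A) = {b, a}
closure: X∖int(X∖A) = X∖{} = {b, d, a}
∂A = {b, d, a} minus {b, a} = {d}

int(A) = {b, a}
cl(A)  = {b, d, a}
∂A     = {d}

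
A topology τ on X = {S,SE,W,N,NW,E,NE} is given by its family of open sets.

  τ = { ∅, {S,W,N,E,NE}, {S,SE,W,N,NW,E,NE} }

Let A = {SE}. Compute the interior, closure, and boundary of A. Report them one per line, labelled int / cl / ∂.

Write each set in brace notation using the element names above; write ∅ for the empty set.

interior: largest open inside A is ∅ (from ∅)
cl via duality: int({S,W,N,NW,E,NE}) = {S,W,N,E,NE}, so X∖{S,W,N,E,NE} = {SE,NW}
cl∖int = {SE,NW}

int(A) = ∅
cl(A)  = {SE,NW}
∂A     = {SE,NW}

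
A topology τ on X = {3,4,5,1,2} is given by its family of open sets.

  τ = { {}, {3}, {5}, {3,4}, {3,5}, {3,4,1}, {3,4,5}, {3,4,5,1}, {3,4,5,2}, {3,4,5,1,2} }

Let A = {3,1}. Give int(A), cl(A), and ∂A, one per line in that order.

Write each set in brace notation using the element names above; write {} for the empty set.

open subsets of A: {}, {3}; so int(A) = {3}
closure: X∖int(X∖A) = X∖{5} = {3,4,1,2}
∂A = {3,4,1,2} minus {3} = {4,1,2}

int(A) = {3}
cl(A)  = {3,4,1,2}
∂A     = {4,1,2}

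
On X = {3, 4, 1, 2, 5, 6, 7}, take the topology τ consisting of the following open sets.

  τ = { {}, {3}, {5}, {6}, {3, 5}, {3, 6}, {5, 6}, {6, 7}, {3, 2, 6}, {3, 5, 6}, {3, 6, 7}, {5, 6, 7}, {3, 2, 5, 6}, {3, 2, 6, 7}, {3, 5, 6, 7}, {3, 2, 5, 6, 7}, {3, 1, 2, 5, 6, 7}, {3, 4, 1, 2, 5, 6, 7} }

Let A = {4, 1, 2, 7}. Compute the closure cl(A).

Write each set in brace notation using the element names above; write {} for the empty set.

X∖A={3, 5, 6}, int(X∖A)={3, 5, 6}, hence cl(A)={4, 1, 2, 7}

{4, 1, 2, 7}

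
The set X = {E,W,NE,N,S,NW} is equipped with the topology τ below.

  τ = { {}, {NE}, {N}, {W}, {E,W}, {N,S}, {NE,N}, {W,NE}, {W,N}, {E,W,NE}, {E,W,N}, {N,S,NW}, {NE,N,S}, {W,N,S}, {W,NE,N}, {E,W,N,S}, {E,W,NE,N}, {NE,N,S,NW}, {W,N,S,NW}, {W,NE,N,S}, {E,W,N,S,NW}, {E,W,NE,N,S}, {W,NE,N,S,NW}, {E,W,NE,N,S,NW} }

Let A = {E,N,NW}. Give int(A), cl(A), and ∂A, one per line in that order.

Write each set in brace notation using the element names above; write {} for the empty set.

open subsets of A: {}, {N}; so int(A) = {N}
closure: X∖int(X∖A) = X∖{W,NE} = {E,N,S,NW}
∂A = {E,N,S,NW} minus {N} = {E,S,NW}

int(A) = {N}
cl(A)  = {E,N,S,NW}
∂A     = {E,S,NW}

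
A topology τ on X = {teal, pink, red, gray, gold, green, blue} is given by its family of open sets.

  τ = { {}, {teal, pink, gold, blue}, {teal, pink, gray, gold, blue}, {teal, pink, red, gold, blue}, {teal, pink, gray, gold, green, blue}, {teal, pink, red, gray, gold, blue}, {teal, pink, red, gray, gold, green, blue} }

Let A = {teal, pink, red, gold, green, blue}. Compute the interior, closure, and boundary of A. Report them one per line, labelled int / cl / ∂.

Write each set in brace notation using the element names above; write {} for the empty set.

int(A) = {teal, pink, red, gold, blue}
cl(A)  = {teal, pink, red, gray, gold, green, blue}
∂A     = {gray, green}

U open, U⊆A: {}, {teal, pink, gold, blue}, {teal, pink, red, gold, blue}. int(A) = ⋃ = {teal, pink, red, gold, blue}
X∖A={gray}, int(X∖A)={}, hence cl(A)={teal, pink, red, gray, gold, green, blue}
∂A: remove int from cl → {gray, green}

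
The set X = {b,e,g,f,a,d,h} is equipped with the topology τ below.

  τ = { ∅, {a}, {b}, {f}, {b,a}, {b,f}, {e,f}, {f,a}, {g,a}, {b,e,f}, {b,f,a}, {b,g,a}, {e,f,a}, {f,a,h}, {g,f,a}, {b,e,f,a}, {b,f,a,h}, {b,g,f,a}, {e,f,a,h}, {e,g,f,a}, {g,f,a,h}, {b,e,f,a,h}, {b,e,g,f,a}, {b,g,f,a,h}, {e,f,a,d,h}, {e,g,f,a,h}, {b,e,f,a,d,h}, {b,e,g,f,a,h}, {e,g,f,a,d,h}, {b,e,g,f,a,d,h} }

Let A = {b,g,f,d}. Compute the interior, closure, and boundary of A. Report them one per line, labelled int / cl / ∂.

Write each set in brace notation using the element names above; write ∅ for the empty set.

U open, U⊆A: ∅, {f}, {b}, {b,f}. int(A) = ⋃ = {b,f}
X∖A={e,a,h}, int(X∖A)={a}, hence cl(A)={b,e,g,f,d,h}
∂A: remove int from cl → {e,g,d,h}

int(A) = {b,f}
cl(A)  = {b,e,g,f,d,h}
∂A     = {e,g,d,h}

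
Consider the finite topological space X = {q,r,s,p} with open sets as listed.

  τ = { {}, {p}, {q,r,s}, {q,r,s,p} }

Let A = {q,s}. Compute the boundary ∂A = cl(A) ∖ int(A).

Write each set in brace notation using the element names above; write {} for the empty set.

{q,r,s}

interior: largest open inside A is {} (from {})
cl via duality: int({r,p}) = {p}, so X∖{p} = {q,r,s}
cl∖int = {q,r,s}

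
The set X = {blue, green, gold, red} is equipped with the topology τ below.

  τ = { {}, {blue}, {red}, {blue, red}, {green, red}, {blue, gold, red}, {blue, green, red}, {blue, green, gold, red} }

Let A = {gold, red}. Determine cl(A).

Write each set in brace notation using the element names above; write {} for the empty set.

{green, gold, red}

cl via duality: int({blue, green}) = {blue}, so X∖{blue} = {green, gold, red}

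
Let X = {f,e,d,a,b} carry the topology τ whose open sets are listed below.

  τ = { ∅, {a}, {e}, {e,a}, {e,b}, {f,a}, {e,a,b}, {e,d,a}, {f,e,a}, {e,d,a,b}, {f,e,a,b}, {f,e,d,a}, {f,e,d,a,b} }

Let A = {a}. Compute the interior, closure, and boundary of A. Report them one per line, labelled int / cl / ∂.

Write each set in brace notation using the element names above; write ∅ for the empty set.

int(A) = {a}
cl(A)  = {f,d,a}
∂A     = {f,d}

U open, U⊆A: ∅, {a}. int(A) = ⋃ = {a}
X∖A={f,e,d,b}, int(X∖A)={e,b}, hence cl(A)={f,d,a}
∂A: remove int from cl → {f,d}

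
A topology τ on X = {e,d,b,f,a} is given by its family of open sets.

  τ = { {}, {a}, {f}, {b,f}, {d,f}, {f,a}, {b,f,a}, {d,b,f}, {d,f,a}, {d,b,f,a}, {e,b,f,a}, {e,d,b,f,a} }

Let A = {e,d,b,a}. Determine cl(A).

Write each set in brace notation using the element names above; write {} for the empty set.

{e,d,b,a}

cl via duality: int({f}) = {f}, so X∖{f} = {e,d,b,a}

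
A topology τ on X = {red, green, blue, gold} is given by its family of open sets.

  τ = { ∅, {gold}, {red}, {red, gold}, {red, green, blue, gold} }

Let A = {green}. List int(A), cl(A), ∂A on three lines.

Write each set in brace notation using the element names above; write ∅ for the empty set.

int(A) = ∅
cl(A)  = {green, blue}
∂A     = {green, blue}

open subsets of A: ∅; so int(A) = ∅
closure: X∖int(X∖A) = X∖{red, gold} = {green, blue}
∂A = {green, blue} minus ∅ = {green, blue}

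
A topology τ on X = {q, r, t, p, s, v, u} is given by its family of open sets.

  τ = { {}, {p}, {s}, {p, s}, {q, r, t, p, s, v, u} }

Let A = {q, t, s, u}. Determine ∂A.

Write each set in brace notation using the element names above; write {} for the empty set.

interior: largest open inside A is {s} (from {}, {s})
cl via duality: int({r, p, v}) = {p}, so X∖{p} = {q, r, t, s, v, u}
cl∖int = {q, r, t, v, u}

{q, r, t, v, u}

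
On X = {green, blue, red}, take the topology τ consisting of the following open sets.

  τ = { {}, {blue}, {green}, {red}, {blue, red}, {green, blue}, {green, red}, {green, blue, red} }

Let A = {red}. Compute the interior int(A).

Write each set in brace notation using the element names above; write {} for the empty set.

interior: largest open inside A is {red} (from {}, {red})

{red}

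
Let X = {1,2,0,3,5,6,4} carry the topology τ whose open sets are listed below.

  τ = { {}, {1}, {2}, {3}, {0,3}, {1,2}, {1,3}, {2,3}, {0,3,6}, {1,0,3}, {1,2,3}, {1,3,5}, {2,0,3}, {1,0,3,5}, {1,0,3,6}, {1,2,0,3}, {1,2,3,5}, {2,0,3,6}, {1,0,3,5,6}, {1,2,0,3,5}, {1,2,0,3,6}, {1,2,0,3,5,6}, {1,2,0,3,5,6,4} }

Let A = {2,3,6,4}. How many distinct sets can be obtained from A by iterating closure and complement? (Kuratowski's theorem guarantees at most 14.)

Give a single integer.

8

complement {1,0,5}; its interior {1}; cl(A) = X∖{1} = {2,0,3,5,6,4}
With k = closure, c = complement:
  1. A     = {2,3,6,4}
  2. kA    = {2,0,3,5,6,4}
  3. cA    = {1,0,5}
  4. ckA   = {1}
  5. kcA   = {1,0,5,6,4}
  6. kckA  = {1,5,4}
  7. ckcA  = {2,3}
  8. ckckA = {2,0,3,6}
k, c of each give nothing new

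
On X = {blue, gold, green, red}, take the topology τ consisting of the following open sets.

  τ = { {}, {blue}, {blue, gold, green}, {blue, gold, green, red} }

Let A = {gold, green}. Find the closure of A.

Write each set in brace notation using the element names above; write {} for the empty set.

closure: X∖int(X∖A) = X∖{blue} = {gold, green, red}

{gold, green, red}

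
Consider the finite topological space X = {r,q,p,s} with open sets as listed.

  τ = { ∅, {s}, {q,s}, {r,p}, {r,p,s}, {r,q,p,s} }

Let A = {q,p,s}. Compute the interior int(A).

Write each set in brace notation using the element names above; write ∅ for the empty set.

{q,s}

opens ⊆ A: ∅, {s}, {q,s}; union → int = {q,s}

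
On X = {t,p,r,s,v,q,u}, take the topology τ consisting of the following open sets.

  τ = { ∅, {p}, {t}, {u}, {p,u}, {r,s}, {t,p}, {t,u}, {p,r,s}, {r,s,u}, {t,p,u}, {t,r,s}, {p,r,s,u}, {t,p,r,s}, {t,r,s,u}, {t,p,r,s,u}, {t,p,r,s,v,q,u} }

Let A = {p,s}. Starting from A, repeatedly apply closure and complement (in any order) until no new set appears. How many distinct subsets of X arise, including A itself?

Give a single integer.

10

X∖A={t,r,v,q,u}, int(X∖A)={t,u}, hence cl(A)={p,r,s,v,q}
Orbit (k=closure, c=complement):
  1. A     = {p,s}
  2. kA    = {p,r,s,v,q}
  3. cA    = {t,r,v,q,u}
  4. ckA   = {t,u}
  5. kcA   = {t,r,s,v,q,u}
  6. kckA  = {t,v,q,u}
  7. ckcA  = {p}
  8. ckckA = {p,r,s}
  9. kckcA = {p,v,q}
  10. ckckcA = {t,r,s,u}
(closed under both — stop)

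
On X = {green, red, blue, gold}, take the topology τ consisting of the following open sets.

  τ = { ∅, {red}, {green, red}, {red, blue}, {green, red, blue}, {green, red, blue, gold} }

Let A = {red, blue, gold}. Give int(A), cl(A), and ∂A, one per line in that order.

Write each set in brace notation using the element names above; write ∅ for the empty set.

int(A) = {red, blue}
cl(A)  = {green, red, blue, gold}
∂A     = {green, gold}

interior: largest open inside A is {red, blue} (from ∅, {red}, {red, blue})
cl via duality: int({green}) = ∅, so X∖∅ = {green, red, blue, gold}
cl∖int = {green, gold}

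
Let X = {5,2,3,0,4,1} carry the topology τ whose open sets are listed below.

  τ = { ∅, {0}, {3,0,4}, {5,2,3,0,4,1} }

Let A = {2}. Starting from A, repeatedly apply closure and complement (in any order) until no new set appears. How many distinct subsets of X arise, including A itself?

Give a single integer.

X∖A={5,3,0,4,1}, int(X∖A)={3,0,4}, hence cl(A)={5,2,1}
Orbit (k=closure, c=complement):
  1. A     = {2}
  2. kA    = {5,2,1}
  3. cA    = {5,3,0,4,1}
  4. ckA   = {3,0,4}
  5. kcA   = {5,2,3,0,4,1}
  6. ckcA  = ∅
(closed under both — stop)

6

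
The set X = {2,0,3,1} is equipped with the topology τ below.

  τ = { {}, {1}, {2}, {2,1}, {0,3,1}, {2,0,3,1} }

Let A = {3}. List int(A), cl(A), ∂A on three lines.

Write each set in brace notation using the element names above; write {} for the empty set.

int(A) = {}
cl(A)  = {0,3}
∂A     = {0,3}

open subsets of A: {}; so int(A) = {}
closure: X∖int(X∖A) = X∖{2,1} = {0,3}
∂A = {0,3} minus {} = {0,3}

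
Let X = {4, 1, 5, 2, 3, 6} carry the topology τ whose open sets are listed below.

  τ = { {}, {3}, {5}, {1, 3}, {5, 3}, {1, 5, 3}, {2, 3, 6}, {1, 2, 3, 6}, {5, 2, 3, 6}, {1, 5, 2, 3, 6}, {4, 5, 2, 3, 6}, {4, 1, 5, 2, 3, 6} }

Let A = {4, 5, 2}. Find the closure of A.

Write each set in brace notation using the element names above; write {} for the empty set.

{4, 5, 2, 6}

cl via duality: int({1, 3, 6}) = {1, 3}, so X∖{1, 3} = {4, 5, 2, 6}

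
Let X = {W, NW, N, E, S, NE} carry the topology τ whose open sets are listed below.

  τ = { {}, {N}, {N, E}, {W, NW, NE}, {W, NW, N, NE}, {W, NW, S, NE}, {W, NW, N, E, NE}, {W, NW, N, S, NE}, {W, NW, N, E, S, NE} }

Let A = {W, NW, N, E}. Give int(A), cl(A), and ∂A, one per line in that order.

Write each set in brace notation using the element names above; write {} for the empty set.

open subsets of A: {}, {N}, {N, E}; so int(A) = {N, E}
closure: X∖int(X∖A) = X∖{} = {W, NW, N, E, S, NE}
∂A = {W, NW, N, E, S, NE} minus {N, E} = {W, NW, S, NE}

int(A) = {N, E}
cl(A)  = {W, NW, N, E, S, NE}
∂A     = {W, NW, S, NE}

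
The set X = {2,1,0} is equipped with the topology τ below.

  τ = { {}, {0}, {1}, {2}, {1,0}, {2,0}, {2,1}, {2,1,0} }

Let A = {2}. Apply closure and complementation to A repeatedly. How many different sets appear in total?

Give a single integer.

cl via duality: int({1,0}) = {1,0}, so X∖{1,0} = {2}
Write k for closure, c for complement:
  1. A     = {2}
  2. cA    = {1,0}
applying k or c yields no new set

2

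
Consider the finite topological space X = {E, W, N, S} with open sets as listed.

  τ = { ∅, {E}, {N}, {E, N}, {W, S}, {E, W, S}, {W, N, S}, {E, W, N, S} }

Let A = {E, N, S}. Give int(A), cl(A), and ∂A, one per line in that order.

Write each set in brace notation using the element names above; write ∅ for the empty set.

int(A) = {E, N}
cl(A)  = {E, W, N, S}
∂A     = {W, S}

opens ⊆ A: ∅, {N}, {E}, {E, N}; union → int = {E, N}
complement {W}; its interior ∅; cl(A) = X∖∅ = {E, W, N, S}
boundary = {E, W, N, S} ∖ {E, N} = {W, S}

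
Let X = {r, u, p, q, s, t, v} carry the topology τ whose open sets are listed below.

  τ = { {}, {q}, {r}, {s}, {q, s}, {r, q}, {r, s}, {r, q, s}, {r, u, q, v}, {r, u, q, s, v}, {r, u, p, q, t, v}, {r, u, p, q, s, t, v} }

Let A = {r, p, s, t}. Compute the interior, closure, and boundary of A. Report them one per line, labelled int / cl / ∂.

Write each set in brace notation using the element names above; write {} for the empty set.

U open, U⊆A: {}, {r}, {s}, {r, s}. int(A) = ⋃ = {r, s}
X∖A={u, q, v}, int(X∖A)={q}, hence cl(A)={r, u, p, s, t, v}
∂A: remove int from cl → {u, p, t, v}

int(A) = {r, s}
cl(A)  = {r, u, p, s, t, v}
∂A     = {u, p, t, v}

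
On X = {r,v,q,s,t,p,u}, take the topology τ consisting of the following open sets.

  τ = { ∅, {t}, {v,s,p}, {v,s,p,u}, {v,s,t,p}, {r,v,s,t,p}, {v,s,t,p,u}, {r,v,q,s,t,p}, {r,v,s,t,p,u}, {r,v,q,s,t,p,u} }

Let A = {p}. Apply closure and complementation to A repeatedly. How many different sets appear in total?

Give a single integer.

X∖A={r,v,q,s,t,u}, int(X∖A)={t}, hence cl(A)={r,v,q,s,p,u}
Orbit (k=closure, c=complement):
  1. A     = {p}
  2. kA    = {r,v,q,s,p,u}
  3. cA    = {r,v,q,s,t,u}
  4. ckA   = {t}
  5. kcA   = {r,v,q,s,t,p,u}
  6. kckA  = {r,q,t}
  7. ckcA  = ∅
  8. ckckA = {v,s,p,u}
(closed under both — stop)

8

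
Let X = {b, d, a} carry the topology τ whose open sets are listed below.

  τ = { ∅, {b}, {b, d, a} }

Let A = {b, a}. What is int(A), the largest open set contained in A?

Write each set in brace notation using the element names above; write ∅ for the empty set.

U open, U⊆A: ∅, {b}. int(A) = ⋃ = {b}

{b}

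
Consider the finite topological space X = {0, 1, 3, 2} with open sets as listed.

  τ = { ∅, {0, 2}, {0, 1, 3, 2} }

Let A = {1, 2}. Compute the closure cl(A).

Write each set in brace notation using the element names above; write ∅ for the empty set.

complement {0, 3}; its interior ∅; cl(A) = X∖∅ = {0, 1, 3, 2}

{0, 1, 3, 2}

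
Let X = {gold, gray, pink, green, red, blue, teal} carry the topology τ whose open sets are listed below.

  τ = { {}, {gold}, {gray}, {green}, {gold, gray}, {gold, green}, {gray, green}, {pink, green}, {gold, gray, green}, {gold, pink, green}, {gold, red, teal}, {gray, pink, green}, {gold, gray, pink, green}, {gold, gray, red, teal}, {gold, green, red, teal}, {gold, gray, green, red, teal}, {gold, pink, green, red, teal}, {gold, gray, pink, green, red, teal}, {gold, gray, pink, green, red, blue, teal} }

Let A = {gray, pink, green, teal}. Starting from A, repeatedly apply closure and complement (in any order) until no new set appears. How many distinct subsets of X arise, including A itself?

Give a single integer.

8

complement {gold, red, blue}; its interior {gold}; cl(A) = X∖{gold} = {gray, pink, green, red, blue, teal}
With k = closure, c = complement:
  1. A     = {gray, pink, green, teal}
  2. kA    = {gray, pink, green, red, blue, teal}
  3. cA    = {gold, red, blue}
  4. ckA   = {gold}
  5. kcA   = {gold, red, blue, teal}
  6. ckcA  = {gray, pink, green}
  7. kckcA = {gray, pink, green, blue}
  8. ckckcA = {gold, red, teal}
k, c of each give nothing new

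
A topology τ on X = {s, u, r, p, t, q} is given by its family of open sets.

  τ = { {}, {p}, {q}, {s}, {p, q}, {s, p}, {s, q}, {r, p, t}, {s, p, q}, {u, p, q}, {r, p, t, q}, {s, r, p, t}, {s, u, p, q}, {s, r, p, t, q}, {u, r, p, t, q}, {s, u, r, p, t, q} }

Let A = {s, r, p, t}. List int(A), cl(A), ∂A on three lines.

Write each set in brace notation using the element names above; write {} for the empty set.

int(A) = {s, r, p, t}
cl(A)  = {s, u, r, p, t}
∂A     = {u}

opens ⊆ A: {}, {p}, {s}, {s, p}, {r, p, t}, {s, r, p, t}; union → int = {s, r, p, t}
complement {u, q}; its interior {q}; cl(A) = X∖{q} = {s, u, r, p, t}
boundary = {s, u, r, p, t} ∖ {s, r, p, t} = {u}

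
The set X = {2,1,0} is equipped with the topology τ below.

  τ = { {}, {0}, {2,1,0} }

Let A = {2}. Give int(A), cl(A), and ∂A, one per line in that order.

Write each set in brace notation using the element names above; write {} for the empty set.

int(A) = {}
cl(A)  = {2,1}
∂A     = {2,1}

U open, U⊆A: {}. int(A) = ⋃ = {}
X∖A={1,0}, int(X∖A)={0}, hence cl(A)={2,1}
∂A: remove int from cl → {2,1}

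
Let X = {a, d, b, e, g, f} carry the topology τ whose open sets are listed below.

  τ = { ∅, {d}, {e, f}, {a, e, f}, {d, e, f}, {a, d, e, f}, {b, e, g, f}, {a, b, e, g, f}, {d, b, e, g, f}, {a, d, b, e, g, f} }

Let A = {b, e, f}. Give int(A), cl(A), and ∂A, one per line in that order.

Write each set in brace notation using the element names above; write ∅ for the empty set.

int(A) = {e, f}
cl(A)  = {a, b, e, g, f}
∂A     = {a, b, g}

opens ⊆ A: ∅, {e, f}; union → int = {e, f}
complement {a, d, g}; its interior {d}; cl(A) = X∖{d} = {a, b, e, g, f}
boundary = {a, b, e, g, f} ∖ {e, f} = {a, b, g}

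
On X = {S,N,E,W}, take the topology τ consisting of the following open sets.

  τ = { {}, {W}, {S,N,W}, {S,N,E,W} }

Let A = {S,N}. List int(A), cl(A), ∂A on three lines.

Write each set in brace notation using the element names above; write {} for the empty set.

open subsets of A: {}; so int(A) = {}
closure: X∖int(X∖A) = X∖{W} = {S,N,E}
∂A = {S,N,E} minus {} = {S,N,E}

int(A) = {}
cl(A)  = {S,N,E}
∂A     = {S,N,E}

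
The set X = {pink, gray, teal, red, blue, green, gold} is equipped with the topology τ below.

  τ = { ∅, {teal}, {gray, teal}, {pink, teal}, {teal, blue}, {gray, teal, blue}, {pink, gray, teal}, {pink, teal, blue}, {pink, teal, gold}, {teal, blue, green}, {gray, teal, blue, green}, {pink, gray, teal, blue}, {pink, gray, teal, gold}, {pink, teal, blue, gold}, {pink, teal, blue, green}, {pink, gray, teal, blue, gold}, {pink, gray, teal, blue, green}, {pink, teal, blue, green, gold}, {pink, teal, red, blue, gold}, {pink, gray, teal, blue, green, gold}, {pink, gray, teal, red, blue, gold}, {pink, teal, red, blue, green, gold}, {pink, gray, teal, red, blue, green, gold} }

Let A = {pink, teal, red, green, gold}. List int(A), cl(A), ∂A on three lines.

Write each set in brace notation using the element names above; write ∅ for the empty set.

opens ⊆ A: ∅, {teal}, {pink, teal}, {pink, teal, gold}; union → int = {pink, teal, gold}
complement {gray, blue}; its interior ∅; cl(A) = X∖∅ = {pink, gray, teal, red, blue, green, gold}
boundary = {pink, gray, teal, red, blue, green, gold} ∖ {pink, teal, gold} = {gray, red, blue, green}

int(A) = {pink, teal, gold}
cl(A)  = {pink, gray, teal, red, blue, green, gold}
∂A     = {gray, red, blue, green}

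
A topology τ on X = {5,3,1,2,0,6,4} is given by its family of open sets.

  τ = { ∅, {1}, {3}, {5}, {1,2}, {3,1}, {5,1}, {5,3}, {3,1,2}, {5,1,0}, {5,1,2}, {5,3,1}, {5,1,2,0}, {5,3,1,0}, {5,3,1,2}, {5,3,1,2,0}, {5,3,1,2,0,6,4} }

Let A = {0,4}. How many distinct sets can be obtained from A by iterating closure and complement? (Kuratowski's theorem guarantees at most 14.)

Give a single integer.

complement {5,3,1,2,6}; its interior {5,3,1,2}; cl(A) = X∖{5,3,1,2} = {0,6,4}
With k = closure, c = complement:
  1. A     = {0,4}
  2. kA    = {0,6,4}
  3. cA    = {5,3,1,2,6}
  4. ckA   = {5,3,1,2}
  5. kcA   = {5,3,1,2,0,6,4}
  6. ckcA  = ∅
k, c of each give nothing new

6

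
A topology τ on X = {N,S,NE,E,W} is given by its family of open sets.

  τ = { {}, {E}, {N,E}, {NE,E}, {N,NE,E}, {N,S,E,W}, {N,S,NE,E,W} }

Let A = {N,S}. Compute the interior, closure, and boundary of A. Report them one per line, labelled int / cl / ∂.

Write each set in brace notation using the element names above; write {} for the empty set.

U open, U⊆A: {}. int(A) = ⋃ = {}
X∖A={NE,E,W}, int(X∖A)={NE,E}, hence cl(A)={N,S,W}
∂A: remove int from cl → {N,S,W}

int(A) = {}
cl(A)  = {N,S,W}
∂A     = {N,S,W}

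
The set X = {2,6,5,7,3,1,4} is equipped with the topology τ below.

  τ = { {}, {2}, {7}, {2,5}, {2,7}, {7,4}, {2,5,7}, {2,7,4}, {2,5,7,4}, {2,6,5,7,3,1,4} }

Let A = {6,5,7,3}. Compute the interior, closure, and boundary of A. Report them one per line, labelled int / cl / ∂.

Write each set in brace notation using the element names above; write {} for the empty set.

opens ⊆ A: {}, {7}; union → int = {7}
complement {2,1,4}; its interior {2}; cl(A) = X∖{2} = {6,5,7,3,1,4}
boundary = {6,5,7,3,1,4} ∖ {7} = {6,5,3,1,4}

int(A) = {7}
cl(A)  = {6,5,7,3,1,4}
∂A     = {6,5,3,1,4}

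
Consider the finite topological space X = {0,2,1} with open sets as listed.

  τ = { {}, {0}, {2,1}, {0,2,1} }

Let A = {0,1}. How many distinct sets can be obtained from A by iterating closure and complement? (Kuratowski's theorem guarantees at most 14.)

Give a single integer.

6

X∖A={2}, int(X∖A)={}, hence cl(A)={0,2,1}
Orbit (k=closure, c=complement):
  1. A     = {0,1}
  2. kA    = {0,2,1}
  3. cA    = {2}
  4. ckA   = {}
  5. kcA   = {2,1}
  6. ckcA  = {0}
(closed under both — stop)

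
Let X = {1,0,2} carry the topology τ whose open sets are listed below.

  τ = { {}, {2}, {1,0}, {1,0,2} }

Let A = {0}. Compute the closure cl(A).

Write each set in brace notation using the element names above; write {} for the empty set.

{1,0}

closure: X∖int(X∖A) = X∖{2} = {1,0}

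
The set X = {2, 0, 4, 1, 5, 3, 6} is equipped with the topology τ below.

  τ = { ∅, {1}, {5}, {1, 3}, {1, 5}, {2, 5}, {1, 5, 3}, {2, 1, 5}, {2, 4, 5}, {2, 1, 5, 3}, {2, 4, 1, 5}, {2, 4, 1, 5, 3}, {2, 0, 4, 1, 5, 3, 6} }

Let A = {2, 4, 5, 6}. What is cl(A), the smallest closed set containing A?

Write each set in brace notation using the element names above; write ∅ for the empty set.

{2, 0, 4, 5, 6}

complement {0, 1, 3}; its interior {1, 3}; cl(A) = X∖{1, 3} = {2, 0, 4, 5, 6}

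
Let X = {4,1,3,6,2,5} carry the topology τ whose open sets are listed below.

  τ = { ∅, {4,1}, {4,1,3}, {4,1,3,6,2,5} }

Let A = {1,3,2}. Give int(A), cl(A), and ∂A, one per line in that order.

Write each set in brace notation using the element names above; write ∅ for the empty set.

int(A) = ∅
cl(A)  = {4,1,3,6,2,5}
∂A     = {4,1,3,6,2,5}

interior: largest open inside A is ∅ (from ∅)
cl via duality: int({4,6,5}) = ∅, so X∖∅ = {4,1,3,6,2,5}
cl∖int = {4,1,3,6,2,5}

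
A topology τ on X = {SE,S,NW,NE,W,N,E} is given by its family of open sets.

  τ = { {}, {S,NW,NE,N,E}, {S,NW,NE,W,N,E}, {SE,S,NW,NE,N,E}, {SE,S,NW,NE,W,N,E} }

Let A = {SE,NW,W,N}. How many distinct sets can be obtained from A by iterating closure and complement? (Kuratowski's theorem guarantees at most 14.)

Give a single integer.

complement {S,NE,E}; its interior {}; cl(A) = X∖{} = {SE,S,NW,NE,W,N,E}
With k = closure, c = complement:
  1. A     = {SE,NW,W,N}
  2. kA    = {SE,S,NW,NE,W,N,E}
  3. cA    = {S,NE,E}
  4. ckA   = {}
k, c of each give nothing new

4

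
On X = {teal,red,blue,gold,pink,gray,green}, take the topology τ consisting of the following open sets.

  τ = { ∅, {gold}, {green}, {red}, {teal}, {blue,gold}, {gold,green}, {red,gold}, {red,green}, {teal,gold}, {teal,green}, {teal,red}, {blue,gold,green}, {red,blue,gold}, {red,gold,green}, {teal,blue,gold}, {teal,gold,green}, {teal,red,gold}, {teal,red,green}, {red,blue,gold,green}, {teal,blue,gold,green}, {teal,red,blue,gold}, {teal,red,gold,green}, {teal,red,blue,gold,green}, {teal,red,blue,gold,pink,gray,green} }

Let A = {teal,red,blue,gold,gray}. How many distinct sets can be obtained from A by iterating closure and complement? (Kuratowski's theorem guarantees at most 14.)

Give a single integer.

6

cl via duality: int({pink,green}) = {green}, so X∖{green} = {teal,red,blue,gold,pink,gray}
Write k for closure, c for complement:
  1. A     = {teal,red,blue,gold,gray}
  2. kA    = {teal,red,blue,gold,pink,gray}
  3. cA    = {pink,green}
  4. ckA   = {green}
  5. kcA   = {pink,gray,green}
  6. ckcA  = {teal,red,blue,gold}
applying k or c yields no new set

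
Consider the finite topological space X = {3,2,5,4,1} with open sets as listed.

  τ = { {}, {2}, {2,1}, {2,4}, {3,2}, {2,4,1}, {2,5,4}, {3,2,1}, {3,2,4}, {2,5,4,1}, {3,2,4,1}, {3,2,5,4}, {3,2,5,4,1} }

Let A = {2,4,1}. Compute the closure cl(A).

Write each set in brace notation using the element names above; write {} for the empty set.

{3,2,5,4,1}

closure: X∖int(X∖A) = X∖{} = {3,2,5,4,1}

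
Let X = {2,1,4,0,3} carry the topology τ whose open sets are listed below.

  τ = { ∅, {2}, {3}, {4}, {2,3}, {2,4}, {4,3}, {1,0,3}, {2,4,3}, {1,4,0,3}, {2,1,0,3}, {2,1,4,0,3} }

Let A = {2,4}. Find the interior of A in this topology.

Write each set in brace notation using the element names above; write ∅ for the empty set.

opens ⊆ A: ∅, {4}, {2}, {2,4}; union → int = {2,4}

{2,4}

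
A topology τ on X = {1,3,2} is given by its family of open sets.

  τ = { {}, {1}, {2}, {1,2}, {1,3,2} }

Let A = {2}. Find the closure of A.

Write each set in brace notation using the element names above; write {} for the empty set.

{3,2}

cl via duality: int({1,3}) = {1}, so X∖{1} = {3,2}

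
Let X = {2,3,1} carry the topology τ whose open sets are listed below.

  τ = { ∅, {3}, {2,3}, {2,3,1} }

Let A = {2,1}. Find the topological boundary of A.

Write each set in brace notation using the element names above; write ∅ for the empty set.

{2,1}

open subsets of A: ∅; so int(A) = ∅
closure: X∖int(X∖A) = X∖{3} = {2,1}
∂A = {2,1} minus ∅ = {2,1}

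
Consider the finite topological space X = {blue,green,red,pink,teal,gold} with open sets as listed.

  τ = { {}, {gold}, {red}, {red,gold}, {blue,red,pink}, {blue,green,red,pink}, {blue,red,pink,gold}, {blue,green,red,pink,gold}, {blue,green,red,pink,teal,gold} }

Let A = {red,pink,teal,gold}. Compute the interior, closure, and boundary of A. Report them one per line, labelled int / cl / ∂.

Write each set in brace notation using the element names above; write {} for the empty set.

int(A) = {red,gold}
cl(A)  = {blue,green,red,pink,teal,gold}
∂A     = {blue,green,pink,teal}

opens ⊆ A: {}, {red}, {gold}, {red,gold}; union → int = {red,gold}
complement {blue,green}; its interior {}; cl(A) = X∖{} = {blue,green,red,pink,teal,gold}
boundary = {blue,green,red,pink,teal,gold} ∖ {red,gold} = {blue,green,pink,teal}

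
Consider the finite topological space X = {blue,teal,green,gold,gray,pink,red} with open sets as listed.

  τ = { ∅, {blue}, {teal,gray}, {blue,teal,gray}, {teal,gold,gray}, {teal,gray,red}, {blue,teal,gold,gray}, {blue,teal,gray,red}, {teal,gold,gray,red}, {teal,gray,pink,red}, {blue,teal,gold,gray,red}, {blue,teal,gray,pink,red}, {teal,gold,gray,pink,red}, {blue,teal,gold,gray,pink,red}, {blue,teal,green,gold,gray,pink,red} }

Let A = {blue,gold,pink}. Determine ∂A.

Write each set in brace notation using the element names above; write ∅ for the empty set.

{green,gold,pink}

U open, U⊆A: ∅, {blue}. int(A) = ⋃ = {blue}
X∖A={teal,green,gray,red}, int(X∖A)={teal,gray,red}, hence cl(A)={blue,green,gold,pink}
∂A: remove int from cl → {green,gold,pink}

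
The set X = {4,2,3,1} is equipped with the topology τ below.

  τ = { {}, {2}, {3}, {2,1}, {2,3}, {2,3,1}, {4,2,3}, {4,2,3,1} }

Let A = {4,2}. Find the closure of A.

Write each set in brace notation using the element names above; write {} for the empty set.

{4,2,1}

complement {3,1}; its interior {3}; cl(A) = X∖{3} = {4,2,1}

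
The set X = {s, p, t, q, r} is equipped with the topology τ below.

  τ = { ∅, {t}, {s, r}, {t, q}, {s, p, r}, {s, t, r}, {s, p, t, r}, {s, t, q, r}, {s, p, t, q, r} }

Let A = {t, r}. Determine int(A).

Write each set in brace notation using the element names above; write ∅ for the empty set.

interior: largest open inside A is {t} (from ∅, {t})

{t}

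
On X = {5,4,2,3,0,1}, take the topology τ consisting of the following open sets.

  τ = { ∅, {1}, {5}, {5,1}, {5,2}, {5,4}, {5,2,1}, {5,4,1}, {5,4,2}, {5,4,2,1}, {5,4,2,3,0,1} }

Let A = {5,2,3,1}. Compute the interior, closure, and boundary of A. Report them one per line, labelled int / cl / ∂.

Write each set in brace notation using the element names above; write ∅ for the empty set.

int(A) = {5,2,1}
cl(A)  = {5,4,2,3,0,1}
∂A     = {4,3,0}

opens ⊆ A: ∅, {5}, {1}, {5,1}, {5,2}, {5,2,1}; union → int = {5,2,1}
complement {4,0}; its interior ∅; cl(A) = X∖∅ = {5,4,2,3,0,1}
boundary = {5,4,2,3,0,1} ∖ {5,2,1} = {4,3,0}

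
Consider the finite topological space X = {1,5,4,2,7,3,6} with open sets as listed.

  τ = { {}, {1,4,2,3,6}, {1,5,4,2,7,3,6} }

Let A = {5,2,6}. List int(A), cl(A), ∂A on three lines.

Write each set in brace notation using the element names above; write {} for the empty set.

int(A) = {}
cl(A)  = {1,5,4,2,7,3,6}
∂A     = {1,5,4,2,7,3,6}

open subsets of A: {}; so int(A) = {}
closure: X∖int(X∖A) = X∖{} = {1,5,4,2,7,3,6}
∂A = {1,5,4,2,7,3,6} minus {} = {1,5,4,2,7,3,6}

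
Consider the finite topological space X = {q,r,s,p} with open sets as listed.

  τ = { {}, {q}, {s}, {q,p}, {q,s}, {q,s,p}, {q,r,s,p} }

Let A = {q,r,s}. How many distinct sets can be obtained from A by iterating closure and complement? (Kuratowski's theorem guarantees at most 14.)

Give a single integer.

closure: X∖int(X∖A) = X∖{} = {q,r,s,p}
Let k=closure and c=complement:
  1. A     = {q,r,s}
  2. kA    = {q,r,s,p}
  3. cA    = {p}
  4. ckA   = {}
  5. kcA   = {r,p}
  6. ckcA  = {q,s}
— saturated at 6

6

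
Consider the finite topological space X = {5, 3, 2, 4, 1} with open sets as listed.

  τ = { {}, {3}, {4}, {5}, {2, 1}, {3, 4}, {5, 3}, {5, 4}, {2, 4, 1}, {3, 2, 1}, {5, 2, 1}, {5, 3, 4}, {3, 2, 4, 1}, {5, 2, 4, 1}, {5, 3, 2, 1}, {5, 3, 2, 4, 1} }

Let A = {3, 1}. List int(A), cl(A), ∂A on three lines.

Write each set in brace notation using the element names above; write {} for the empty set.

int(A) = {3}
cl(A)  = {3, 2, 1}
∂A     = {2, 1}

U open, U⊆A: {}, {3}. int(A) = ⋃ = {3}
X∖A={5, 2, 4}, int(X∖A)={5, 4}, hence cl(A)={3, 2, 1}
∂A: remove int from cl → {2, 1}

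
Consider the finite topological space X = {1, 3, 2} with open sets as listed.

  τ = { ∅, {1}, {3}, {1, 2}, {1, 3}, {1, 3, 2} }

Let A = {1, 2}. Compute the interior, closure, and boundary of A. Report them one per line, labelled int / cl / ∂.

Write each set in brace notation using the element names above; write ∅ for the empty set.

opens ⊆ A: ∅, {1}, {1, 2}; union → int = {1, 2}
complement {3}; its interior {3}; cl(A) = X∖{3} = {1, 2}
boundary = {1, 2} ∖ {1, 2} = ∅

int(A) = {1, 2}
cl(A)  = {1, 2}
∂A     = ∅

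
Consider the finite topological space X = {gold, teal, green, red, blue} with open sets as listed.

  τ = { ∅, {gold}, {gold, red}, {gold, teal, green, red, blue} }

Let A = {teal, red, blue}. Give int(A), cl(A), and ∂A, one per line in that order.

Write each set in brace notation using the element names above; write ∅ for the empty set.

int(A) = ∅
cl(A)  = {teal, green, red, blue}
∂A     = {teal, green, red, blue}

open subsets of A: ∅; so int(A) = ∅
closure: X∖int(X∖A) = X∖{gold} = {teal, green, red, blue}
∂A = {teal, green, red, blue} minus ∅ = {teal, green, red, blue}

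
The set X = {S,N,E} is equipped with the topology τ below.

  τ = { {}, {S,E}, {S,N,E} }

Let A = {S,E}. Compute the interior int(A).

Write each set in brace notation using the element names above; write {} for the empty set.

{S,E}

interior: largest open inside A is {S,E} (from {}, {S,E})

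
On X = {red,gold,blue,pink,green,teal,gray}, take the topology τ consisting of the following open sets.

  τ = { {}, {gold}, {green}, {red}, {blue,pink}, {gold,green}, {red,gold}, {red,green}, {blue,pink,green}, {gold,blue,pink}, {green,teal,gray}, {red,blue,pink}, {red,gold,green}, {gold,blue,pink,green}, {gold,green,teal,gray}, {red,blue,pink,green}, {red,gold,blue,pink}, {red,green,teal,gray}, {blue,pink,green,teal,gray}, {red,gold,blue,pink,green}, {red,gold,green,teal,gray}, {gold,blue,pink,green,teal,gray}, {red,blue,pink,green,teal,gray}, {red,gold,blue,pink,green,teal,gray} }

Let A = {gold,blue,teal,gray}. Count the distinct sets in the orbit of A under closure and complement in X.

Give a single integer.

8

cl via duality: int({red,pink,green}) = {red,green}, so X∖{red,green} = {gold,blue,pink,teal,gray}
Write k for closure, c for complement:
  1. A     = {gold,blue,teal,gray}
  2. kA    = {gold,blue,pink,teal,gray}
  3. cA    = {red,pink,green}
  4. ckA   = {red,green}
  5. kcA   = {red,blue,pink,green,teal,gray}
  6. kckA  = {red,green,teal,gray}
  7. ckcA  = {gold}
  8. ckckA = {gold,blue,pink}
applying k or c yields no new set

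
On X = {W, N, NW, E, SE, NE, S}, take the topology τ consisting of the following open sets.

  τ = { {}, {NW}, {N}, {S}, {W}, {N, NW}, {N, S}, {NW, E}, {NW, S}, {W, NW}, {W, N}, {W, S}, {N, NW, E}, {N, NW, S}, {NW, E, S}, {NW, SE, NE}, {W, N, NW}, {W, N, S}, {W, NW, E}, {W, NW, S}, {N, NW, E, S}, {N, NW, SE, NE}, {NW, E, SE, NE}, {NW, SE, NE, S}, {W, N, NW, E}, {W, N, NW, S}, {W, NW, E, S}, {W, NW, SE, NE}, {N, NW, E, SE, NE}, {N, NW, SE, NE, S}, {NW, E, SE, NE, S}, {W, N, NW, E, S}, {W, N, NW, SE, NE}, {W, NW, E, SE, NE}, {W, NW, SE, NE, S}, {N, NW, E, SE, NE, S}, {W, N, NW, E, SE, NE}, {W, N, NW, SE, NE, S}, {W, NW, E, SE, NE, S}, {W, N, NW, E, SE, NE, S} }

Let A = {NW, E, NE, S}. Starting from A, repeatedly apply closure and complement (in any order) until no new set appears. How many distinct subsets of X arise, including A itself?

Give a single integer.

X∖A={W, N, SE}, int(X∖A)={W, N}, hence cl(A)={NW, E, SE, NE, S}
Orbit (k=closure, c=complement):
  1. A     = {NW, E, NE, S}
  2. kA    = {NW, E, SE, NE, S}
  3. cA    = {W, N, SE}
  4. ckA   = {W, N}
  5. kcA   = {W, N, SE, NE}
  6. ckcA  = {NW, E, S}
(closed under both — stop)

6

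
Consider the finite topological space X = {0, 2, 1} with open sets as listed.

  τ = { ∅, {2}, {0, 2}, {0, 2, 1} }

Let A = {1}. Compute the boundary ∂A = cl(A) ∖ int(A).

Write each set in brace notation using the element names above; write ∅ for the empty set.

interior: largest open inside A is ∅ (from ∅)
cl via duality: int({0, 2}) = {0, 2}, so X∖{0, 2} = {1}
cl∖int = {1}

{1}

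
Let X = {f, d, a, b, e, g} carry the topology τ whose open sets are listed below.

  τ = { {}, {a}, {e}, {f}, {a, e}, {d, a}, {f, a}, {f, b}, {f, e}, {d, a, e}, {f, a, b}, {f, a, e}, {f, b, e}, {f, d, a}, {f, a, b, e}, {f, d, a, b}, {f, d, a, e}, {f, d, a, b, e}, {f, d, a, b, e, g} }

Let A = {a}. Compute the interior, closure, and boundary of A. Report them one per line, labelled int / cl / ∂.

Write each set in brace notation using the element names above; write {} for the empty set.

int(A) = {a}
cl(A)  = {d, a, g}
∂A     = {d, g}

open subsets of A: {}, {a}; so int(A) = {a}
closure: X∖int(X∖A) = X∖{f, b, e} = {d, a, g}
∂A = {d, a, g} minus {a} = {d, g}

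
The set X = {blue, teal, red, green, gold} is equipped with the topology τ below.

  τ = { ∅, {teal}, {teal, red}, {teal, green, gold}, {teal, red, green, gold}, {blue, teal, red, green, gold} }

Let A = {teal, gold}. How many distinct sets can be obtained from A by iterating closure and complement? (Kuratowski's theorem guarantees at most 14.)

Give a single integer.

6

X∖A={blue, red, green}, int(X∖A)=∅, hence cl(A)={blue, teal, red, green, gold}
Orbit (k=closure, c=complement):
  1. A     = {teal, gold}
  2. kA    = {blue, teal, red, green, gold}
  3. cA    = {blue, red, green}
  4. ckA   = ∅
  5. kcA   = {blue, red, green, gold}
  6. ckcA  = {teal}
(closed under both — stop)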